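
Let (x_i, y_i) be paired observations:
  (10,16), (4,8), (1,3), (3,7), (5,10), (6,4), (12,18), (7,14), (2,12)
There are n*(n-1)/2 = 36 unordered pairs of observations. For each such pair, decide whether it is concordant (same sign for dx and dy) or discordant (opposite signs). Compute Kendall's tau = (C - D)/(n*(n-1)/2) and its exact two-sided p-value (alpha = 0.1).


Step 1: Enumerate the 36 unordered pairs (i,j) with i<j and classify each by sign(x_j-x_i) * sign(y_j-y_i).
  (1,2):dx=-6,dy=-8->C; (1,3):dx=-9,dy=-13->C; (1,4):dx=-7,dy=-9->C; (1,5):dx=-5,dy=-6->C
  (1,6):dx=-4,dy=-12->C; (1,7):dx=+2,dy=+2->C; (1,8):dx=-3,dy=-2->C; (1,9):dx=-8,dy=-4->C
  (2,3):dx=-3,dy=-5->C; (2,4):dx=-1,dy=-1->C; (2,5):dx=+1,dy=+2->C; (2,6):dx=+2,dy=-4->D
  (2,7):dx=+8,dy=+10->C; (2,8):dx=+3,dy=+6->C; (2,9):dx=-2,dy=+4->D; (3,4):dx=+2,dy=+4->C
  (3,5):dx=+4,dy=+7->C; (3,6):dx=+5,dy=+1->C; (3,7):dx=+11,dy=+15->C; (3,8):dx=+6,dy=+11->C
  (3,9):dx=+1,dy=+9->C; (4,5):dx=+2,dy=+3->C; (4,6):dx=+3,dy=-3->D; (4,7):dx=+9,dy=+11->C
  (4,8):dx=+4,dy=+7->C; (4,9):dx=-1,dy=+5->D; (5,6):dx=+1,dy=-6->D; (5,7):dx=+7,dy=+8->C
  (5,8):dx=+2,dy=+4->C; (5,9):dx=-3,dy=+2->D; (6,7):dx=+6,dy=+14->C; (6,8):dx=+1,dy=+10->C
  (6,9):dx=-4,dy=+8->D; (7,8):dx=-5,dy=-4->C; (7,9):dx=-10,dy=-6->C; (8,9):dx=-5,dy=-2->C
Step 2: C = 29, D = 7, total pairs = 36.
Step 3: tau = (C - D)/(n(n-1)/2) = (29 - 7)/36 = 0.611111.
Step 4: Exact two-sided p-value (enumerate n! = 362880 permutations of y under H0): p = 0.024741.
Step 5: alpha = 0.1. reject H0.

tau_b = 0.6111 (C=29, D=7), p = 0.024741, reject H0.


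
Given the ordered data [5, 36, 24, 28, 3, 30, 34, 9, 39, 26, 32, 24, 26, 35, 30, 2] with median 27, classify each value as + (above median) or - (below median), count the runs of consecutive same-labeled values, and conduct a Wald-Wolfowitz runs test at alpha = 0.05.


Step 1: Compute median = 27; label A = above, B = below.
Labels in order: BABABAABABABBAAB  (n_A = 8, n_B = 8)
Step 2: Count runs R = 13.
Step 3: Under H0 (random ordering), E[R] = 2*n_A*n_B/(n_A+n_B) + 1 = 2*8*8/16 + 1 = 9.0000.
        Var[R] = 2*n_A*n_B*(2*n_A*n_B - n_A - n_B) / ((n_A+n_B)^2 * (n_A+n_B-1)) = 14336/3840 = 3.7333.
        SD[R] = 1.9322.
Step 4: Continuity-corrected z = (R - 0.5 - E[R]) / SD[R] = (13 - 0.5 - 9.0000) / 1.9322 = 1.8114.
Step 5: Two-sided p-value via normal approximation = 2*(1 - Phi(|z|)) = 0.070076.
Step 6: alpha = 0.05. fail to reject H0.

R = 13, z = 1.8114, p = 0.070076, fail to reject H0.


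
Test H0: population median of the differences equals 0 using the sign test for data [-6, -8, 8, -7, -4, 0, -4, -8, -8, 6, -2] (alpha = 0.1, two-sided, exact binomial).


Step 1: Discard zero differences. Original n = 11; n_eff = number of nonzero differences = 10.
Nonzero differences (with sign): -6, -8, +8, -7, -4, -4, -8, -8, +6, -2
Step 2: Count signs: positive = 2, negative = 8.
Step 3: Under H0: P(positive) = 0.5, so the number of positives S ~ Bin(10, 0.5).
Step 4: Two-sided exact p-value = sum of Bin(10,0.5) probabilities at or below the observed probability = 0.109375.
Step 5: alpha = 0.1. fail to reject H0.

n_eff = 10, pos = 2, neg = 8, p = 0.109375, fail to reject H0.


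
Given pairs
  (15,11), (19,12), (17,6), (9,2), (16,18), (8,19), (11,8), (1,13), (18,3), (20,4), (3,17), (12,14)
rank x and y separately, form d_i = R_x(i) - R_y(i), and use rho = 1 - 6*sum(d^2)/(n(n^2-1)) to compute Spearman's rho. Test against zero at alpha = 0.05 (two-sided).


Step 1: Rank x and y separately (midranks; no ties here).
rank(x): 15->7, 19->11, 17->9, 9->4, 16->8, 8->3, 11->5, 1->1, 18->10, 20->12, 3->2, 12->6
rank(y): 11->6, 12->7, 6->4, 2->1, 18->11, 19->12, 8->5, 13->8, 3->2, 4->3, 17->10, 14->9
Step 2: d_i = R_x(i) - R_y(i); compute d_i^2.
  (7-6)^2=1, (11-7)^2=16, (9-4)^2=25, (4-1)^2=9, (8-11)^2=9, (3-12)^2=81, (5-5)^2=0, (1-8)^2=49, (10-2)^2=64, (12-3)^2=81, (2-10)^2=64, (6-9)^2=9
sum(d^2) = 408.
Step 3: rho = 1 - 6*408 / (12*(12^2 - 1)) = 1 - 2448/1716 = -0.426573.
Step 4: Under H0, t = rho * sqrt((n-2)/(1-rho^2)) = -1.4914 ~ t(10).
Step 5: Two-sided p-value from the t-distribution with 10 df = 0.166700.
Step 6: alpha = 0.05. fail to reject H0.

rho = -0.4266, p = 0.166700, fail to reject H0 at alpha = 0.05.


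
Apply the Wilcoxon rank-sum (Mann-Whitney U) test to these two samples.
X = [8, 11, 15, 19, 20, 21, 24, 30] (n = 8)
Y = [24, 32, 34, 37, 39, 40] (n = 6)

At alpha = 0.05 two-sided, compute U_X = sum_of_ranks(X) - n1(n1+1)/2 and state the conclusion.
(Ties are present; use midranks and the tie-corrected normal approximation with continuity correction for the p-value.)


Step 1: Combine and sort all 14 observations; assign midranks.
sorted (value, group): (8,X), (11,X), (15,X), (19,X), (20,X), (21,X), (24,X), (24,Y), (30,X), (32,Y), (34,Y), (37,Y), (39,Y), (40,Y)
ranks: 8->1, 11->2, 15->3, 19->4, 20->5, 21->6, 24->7.5, 24->7.5, 30->9, 32->10, 34->11, 37->12, 39->13, 40->14
Step 2: Rank sum for X: R1 = 1 + 2 + 3 + 4 + 5 + 6 + 7.5 + 9 = 37.5.
Step 3: U_X = R1 - n1(n1+1)/2 = 37.5 - 8*9/2 = 37.5 - 36 = 1.5.
       U_Y = n1*n2 - U_X = 48 - 1.5 = 46.5.
Step 4: Ties are present, so use the tie-corrected normal approximation (with continuity correction) for the p-value.
Step 5: p-value = 0.004465; compare to alpha = 0.05. reject H0.

U_X = 1.5, p = 0.004465, reject H0 at alpha = 0.05.


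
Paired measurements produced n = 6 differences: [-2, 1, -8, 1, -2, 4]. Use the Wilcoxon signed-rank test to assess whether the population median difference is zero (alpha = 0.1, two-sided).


Step 1: Drop any zero differences (none here) and take |d_i|.
|d| = [2, 1, 8, 1, 2, 4]
Step 2: Midrank |d_i| (ties get averaged ranks).
ranks: |2|->3.5, |1|->1.5, |8|->6, |1|->1.5, |2|->3.5, |4|->5
Step 3: Attach original signs; sum ranks with positive sign and with negative sign.
W+ = 1.5 + 1.5 + 5 = 8
W- = 3.5 + 6 + 3.5 = 13
(Check: W+ + W- = 21 should equal n(n+1)/2 = 21.)
Step 4: Test statistic W = min(W+, W-) = 8.
Step 5: Ties in |d|, so use the tie-corrected normal approximation.
        E[W] = n(n+1)/4 = 6*7/4 = 10.5.
        Tie groups: |d|=1 (t=2), |d|=2 (t=2); sum(t^3 - t) = 12.
        Var[W] = n(n+1)(2n+1)/24 - sum(t^3-t)/48 = 546/24 - 12/48 = 22.5.
        z = (W - E[W]) / sqrt(Var[W]) = (8 - 10.5) / 4.7434 = -0.5270.
        Two-sided p = 2*Phi(z) = 0.598161.
Step 6: alpha = 0.1. fail to reject H0.

W+ = 8, W- = 13, W = min = 8, p = 0.598161, fail to reject H0.


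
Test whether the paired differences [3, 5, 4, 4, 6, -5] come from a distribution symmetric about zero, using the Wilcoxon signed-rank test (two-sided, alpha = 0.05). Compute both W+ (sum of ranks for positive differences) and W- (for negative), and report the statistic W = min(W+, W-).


Step 1: Drop any zero differences (none here) and take |d_i|.
|d| = [3, 5, 4, 4, 6, 5]
Step 2: Midrank |d_i| (ties get averaged ranks).
ranks: |3|->1, |5|->4.5, |4|->2.5, |4|->2.5, |6|->6, |5|->4.5
Step 3: Attach original signs; sum ranks with positive sign and with negative sign.
W+ = 1 + 4.5 + 2.5 + 2.5 + 6 = 16.5
W- = 4.5 = 4.5
(Check: W+ + W- = 21 should equal n(n+1)/2 = 21.)
Step 4: Test statistic W = min(W+, W-) = 4.5.
Step 5: Ties in |d|, so use the tie-corrected normal approximation.
        E[W] = n(n+1)/4 = 6*7/4 = 10.5.
        Tie groups: |d|=4 (t=2), |d|=5 (t=2); sum(t^3 - t) = 12.
        Var[W] = n(n+1)(2n+1)/24 - sum(t^3-t)/48 = 546/24 - 12/48 = 22.5.
        z = (W - E[W]) / sqrt(Var[W]) = (4.5 - 10.5) / 4.7434 = -1.2649.
        Two-sided p = 2*Phi(z) = 0.205903.
Step 6: alpha = 0.05. fail to reject H0.

W+ = 16.5, W- = 4.5, W = min = 4.5, p = 0.205903, fail to reject H0.


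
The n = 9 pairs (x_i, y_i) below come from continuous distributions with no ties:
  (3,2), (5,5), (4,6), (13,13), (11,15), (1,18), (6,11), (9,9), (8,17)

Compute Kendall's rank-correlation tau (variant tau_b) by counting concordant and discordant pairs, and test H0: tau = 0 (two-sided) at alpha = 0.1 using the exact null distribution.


Step 1: Enumerate the 36 unordered pairs (i,j) with i<j and classify each by sign(x_j-x_i) * sign(y_j-y_i).
  (1,2):dx=+2,dy=+3->C; (1,3):dx=+1,dy=+4->C; (1,4):dx=+10,dy=+11->C; (1,5):dx=+8,dy=+13->C
  (1,6):dx=-2,dy=+16->D; (1,7):dx=+3,dy=+9->C; (1,8):dx=+6,dy=+7->C; (1,9):dx=+5,dy=+15->C
  (2,3):dx=-1,dy=+1->D; (2,4):dx=+8,dy=+8->C; (2,5):dx=+6,dy=+10->C; (2,6):dx=-4,dy=+13->D
  (2,7):dx=+1,dy=+6->C; (2,8):dx=+4,dy=+4->C; (2,9):dx=+3,dy=+12->C; (3,4):dx=+9,dy=+7->C
  (3,5):dx=+7,dy=+9->C; (3,6):dx=-3,dy=+12->D; (3,7):dx=+2,dy=+5->C; (3,8):dx=+5,dy=+3->C
  (3,9):dx=+4,dy=+11->C; (4,5):dx=-2,dy=+2->D; (4,6):dx=-12,dy=+5->D; (4,7):dx=-7,dy=-2->C
  (4,8):dx=-4,dy=-4->C; (4,9):dx=-5,dy=+4->D; (5,6):dx=-10,dy=+3->D; (5,7):dx=-5,dy=-4->C
  (5,8):dx=-2,dy=-6->C; (5,9):dx=-3,dy=+2->D; (6,7):dx=+5,dy=-7->D; (6,8):dx=+8,dy=-9->D
  (6,9):dx=+7,dy=-1->D; (7,8):dx=+3,dy=-2->D; (7,9):dx=+2,dy=+6->C; (8,9):dx=-1,dy=+8->D
Step 2: C = 22, D = 14, total pairs = 36.
Step 3: tau = (C - D)/(n(n-1)/2) = (22 - 14)/36 = 0.222222.
Step 4: Exact two-sided p-value (enumerate n! = 362880 permutations of y under H0): p = 0.476709.
Step 5: alpha = 0.1. fail to reject H0.

tau_b = 0.2222 (C=22, D=14), p = 0.476709, fail to reject H0.


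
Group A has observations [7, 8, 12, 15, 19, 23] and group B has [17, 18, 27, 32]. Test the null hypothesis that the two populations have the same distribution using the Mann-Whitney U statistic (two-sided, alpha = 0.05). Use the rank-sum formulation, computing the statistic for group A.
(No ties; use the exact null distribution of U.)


Step 1: Combine and sort all 10 observations; assign midranks.
sorted (value, group): (7,X), (8,X), (12,X), (15,X), (17,Y), (18,Y), (19,X), (23,X), (27,Y), (32,Y)
ranks: 7->1, 8->2, 12->3, 15->4, 17->5, 18->6, 19->7, 23->8, 27->9, 32->10
Step 2: Rank sum for X: R1 = 1 + 2 + 3 + 4 + 7 + 8 = 25.
Step 3: U_X = R1 - n1(n1+1)/2 = 25 - 6*7/2 = 25 - 21 = 4.
       U_Y = n1*n2 - U_X = 24 - 4 = 20.
Step 4: No ties, so the exact null distribution of U (based on enumerating the C(10,6) = 210 equally likely rank assignments) gives the two-sided p-value.
Step 5: p-value = 0.114286; compare to alpha = 0.05. fail to reject H0.

U_X = 4, p = 0.114286, fail to reject H0 at alpha = 0.05.


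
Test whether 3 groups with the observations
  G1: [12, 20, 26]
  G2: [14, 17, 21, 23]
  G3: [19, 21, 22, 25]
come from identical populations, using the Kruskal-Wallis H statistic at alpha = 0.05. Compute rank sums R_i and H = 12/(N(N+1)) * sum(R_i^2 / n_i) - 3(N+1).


Step 1: Combine all N = 11 observations and assign midranks.
sorted (value, group, rank): (12,G1,1), (14,G2,2), (17,G2,3), (19,G3,4), (20,G1,5), (21,G2,6.5), (21,G3,6.5), (22,G3,8), (23,G2,9), (25,G3,10), (26,G1,11)
Step 2: Sum ranks within each group.
R_1 = 17 (n_1 = 3)
R_2 = 20.5 (n_2 = 4)
R_3 = 28.5 (n_3 = 4)
Step 3: H = 12/(N(N+1)) * sum(R_i^2/n_i) - 3(N+1)
     = 12/(11*12) * (17^2/3 + 20.5^2/4 + 28.5^2/4) - 3*12
     = 0.090909 * 404.458 - 36
     = 0.768939.
Step 4: Ties present; correction factor C = 1 - 6/(11^3 - 11) = 0.995455. Corrected H = 0.768939 / 0.995455 = 0.772451.
Step 5: Under H0, H ~ chi^2(2); p-value = 0.679617.
Step 6: alpha = 0.05. fail to reject H0.

H = 0.7725, df = 2, p = 0.679617, fail to reject H0.


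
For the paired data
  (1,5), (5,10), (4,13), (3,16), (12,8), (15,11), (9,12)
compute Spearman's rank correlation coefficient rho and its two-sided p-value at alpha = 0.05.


Step 1: Rank x and y separately (midranks; no ties here).
rank(x): 1->1, 5->4, 4->3, 3->2, 12->6, 15->7, 9->5
rank(y): 5->1, 10->3, 13->6, 16->7, 8->2, 11->4, 12->5
Step 2: d_i = R_x(i) - R_y(i); compute d_i^2.
  (1-1)^2=0, (4-3)^2=1, (3-6)^2=9, (2-7)^2=25, (6-2)^2=16, (7-4)^2=9, (5-5)^2=0
sum(d^2) = 60.
Step 3: rho = 1 - 6*60 / (7*(7^2 - 1)) = 1 - 360/336 = -0.071429.
Step 4: Under H0, t = rho * sqrt((n-2)/(1-rho^2)) = -0.1601 ~ t(5).
Step 5: Two-sided p-value from the t-distribution with 5 df = 0.879048.
Step 6: alpha = 0.05. fail to reject H0.

rho = -0.0714, p = 0.879048, fail to reject H0 at alpha = 0.05.


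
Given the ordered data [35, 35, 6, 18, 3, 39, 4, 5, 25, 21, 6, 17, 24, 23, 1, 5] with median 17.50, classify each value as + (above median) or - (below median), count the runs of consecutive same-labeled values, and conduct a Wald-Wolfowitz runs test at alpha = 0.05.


Step 1: Compute median = 17.50; label A = above, B = below.
Labels in order: AABABABBAABBAABB  (n_A = 8, n_B = 8)
Step 2: Count runs R = 10.
Step 3: Under H0 (random ordering), E[R] = 2*n_A*n_B/(n_A+n_B) + 1 = 2*8*8/16 + 1 = 9.0000.
        Var[R] = 2*n_A*n_B*(2*n_A*n_B - n_A - n_B) / ((n_A+n_B)^2 * (n_A+n_B-1)) = 14336/3840 = 3.7333.
        SD[R] = 1.9322.
Step 4: Continuity-corrected z = (R - 0.5 - E[R]) / SD[R] = (10 - 0.5 - 9.0000) / 1.9322 = 0.2588.
Step 5: Two-sided p-value via normal approximation = 2*(1 - Phi(|z|)) = 0.795809.
Step 6: alpha = 0.05. fail to reject H0.

R = 10, z = 0.2588, p = 0.795809, fail to reject H0.


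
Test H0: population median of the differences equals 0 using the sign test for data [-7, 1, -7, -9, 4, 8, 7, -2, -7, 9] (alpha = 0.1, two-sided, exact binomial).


Step 1: Discard zero differences. Original n = 10; n_eff = number of nonzero differences = 10.
Nonzero differences (with sign): -7, +1, -7, -9, +4, +8, +7, -2, -7, +9
Step 2: Count signs: positive = 5, negative = 5.
Step 3: Under H0: P(positive) = 0.5, so the number of positives S ~ Bin(10, 0.5).
Step 4: Two-sided exact p-value = sum of Bin(10,0.5) probabilities at or below the observed probability = 1.000000.
Step 5: alpha = 0.1. fail to reject H0.

n_eff = 10, pos = 5, neg = 5, p = 1.000000, fail to reject H0.


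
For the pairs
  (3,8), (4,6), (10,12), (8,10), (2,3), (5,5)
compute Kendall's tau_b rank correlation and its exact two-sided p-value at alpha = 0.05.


Step 1: Enumerate the 15 unordered pairs (i,j) with i<j and classify each by sign(x_j-x_i) * sign(y_j-y_i).
  (1,2):dx=+1,dy=-2->D; (1,3):dx=+7,dy=+4->C; (1,4):dx=+5,dy=+2->C; (1,5):dx=-1,dy=-5->C
  (1,6):dx=+2,dy=-3->D; (2,3):dx=+6,dy=+6->C; (2,4):dx=+4,dy=+4->C; (2,5):dx=-2,dy=-3->C
  (2,6):dx=+1,dy=-1->D; (3,4):dx=-2,dy=-2->C; (3,5):dx=-8,dy=-9->C; (3,6):dx=-5,dy=-7->C
  (4,5):dx=-6,dy=-7->C; (4,6):dx=-3,dy=-5->C; (5,6):dx=+3,dy=+2->C
Step 2: C = 12, D = 3, total pairs = 15.
Step 3: tau = (C - D)/(n(n-1)/2) = (12 - 3)/15 = 0.600000.
Step 4: Exact two-sided p-value (enumerate n! = 720 permutations of y under H0): p = 0.136111.
Step 5: alpha = 0.05. fail to reject H0.

tau_b = 0.6000 (C=12, D=3), p = 0.136111, fail to reject H0.


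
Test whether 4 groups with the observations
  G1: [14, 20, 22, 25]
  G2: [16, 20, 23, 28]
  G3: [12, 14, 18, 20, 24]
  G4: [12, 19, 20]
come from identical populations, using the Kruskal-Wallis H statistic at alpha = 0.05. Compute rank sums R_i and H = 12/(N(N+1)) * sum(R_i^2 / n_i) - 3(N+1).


Step 1: Combine all N = 16 observations and assign midranks.
sorted (value, group, rank): (12,G3,1.5), (12,G4,1.5), (14,G1,3.5), (14,G3,3.5), (16,G2,5), (18,G3,6), (19,G4,7), (20,G1,9.5), (20,G2,9.5), (20,G3,9.5), (20,G4,9.5), (22,G1,12), (23,G2,13), (24,G3,14), (25,G1,15), (28,G2,16)
Step 2: Sum ranks within each group.
R_1 = 40 (n_1 = 4)
R_2 = 43.5 (n_2 = 4)
R_3 = 34.5 (n_3 = 5)
R_4 = 18 (n_4 = 3)
Step 3: H = 12/(N(N+1)) * sum(R_i^2/n_i) - 3(N+1)
     = 12/(16*17) * (40^2/4 + 43.5^2/4 + 34.5^2/5 + 18^2/3) - 3*17
     = 0.044118 * 1219.11 - 51
     = 2.784375.
Step 4: Ties present; correction factor C = 1 - 72/(16^3 - 16) = 0.982353. Corrected H = 2.784375 / 0.982353 = 2.834394.
Step 5: Under H0, H ~ chi^2(3); p-value = 0.417869.
Step 6: alpha = 0.05. fail to reject H0.

H = 2.8344, df = 3, p = 0.417869, fail to reject H0.


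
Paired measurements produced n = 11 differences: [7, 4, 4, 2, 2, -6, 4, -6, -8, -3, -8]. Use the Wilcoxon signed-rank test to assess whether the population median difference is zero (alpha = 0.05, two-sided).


Step 1: Drop any zero differences (none here) and take |d_i|.
|d| = [7, 4, 4, 2, 2, 6, 4, 6, 8, 3, 8]
Step 2: Midrank |d_i| (ties get averaged ranks).
ranks: |7|->9, |4|->5, |4|->5, |2|->1.5, |2|->1.5, |6|->7.5, |4|->5, |6|->7.5, |8|->10.5, |3|->3, |8|->10.5
Step 3: Attach original signs; sum ranks with positive sign and with negative sign.
W+ = 9 + 5 + 5 + 1.5 + 1.5 + 5 = 27
W- = 7.5 + 7.5 + 10.5 + 3 + 10.5 = 39
(Check: W+ + W- = 66 should equal n(n+1)/2 = 66.)
Step 4: Test statistic W = min(W+, W-) = 27.
Step 5: Ties in |d|, so use the tie-corrected normal approximation.
        E[W] = n(n+1)/4 = 11*12/4 = 33.
        Tie groups: |d|=2 (t=2), |d|=4 (t=3), |d|=6 (t=2), |d|=8 (t=2); sum(t^3 - t) = 42.
        Var[W] = n(n+1)(2n+1)/24 - sum(t^3-t)/48 = 3036/24 - 42/48 = 125.625.
        z = (W - E[W]) / sqrt(Var[W]) = (27 - 33) / 11.2083 = -0.5353.
        Two-sided p = 2*Phi(z) = 0.592429.
Step 6: alpha = 0.05. fail to reject H0.

W+ = 27, W- = 39, W = min = 27, p = 0.592429, fail to reject H0.


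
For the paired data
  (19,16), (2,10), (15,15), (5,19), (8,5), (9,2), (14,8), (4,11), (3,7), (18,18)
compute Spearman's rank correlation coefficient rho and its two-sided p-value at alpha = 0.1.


Step 1: Rank x and y separately (midranks; no ties here).
rank(x): 19->10, 2->1, 15->8, 5->4, 8->5, 9->6, 14->7, 4->3, 3->2, 18->9
rank(y): 16->8, 10->5, 15->7, 19->10, 5->2, 2->1, 8->4, 11->6, 7->3, 18->9
Step 2: d_i = R_x(i) - R_y(i); compute d_i^2.
  (10-8)^2=4, (1-5)^2=16, (8-7)^2=1, (4-10)^2=36, (5-2)^2=9, (6-1)^2=25, (7-4)^2=9, (3-6)^2=9, (2-3)^2=1, (9-9)^2=0
sum(d^2) = 110.
Step 3: rho = 1 - 6*110 / (10*(10^2 - 1)) = 1 - 660/990 = 0.333333.
Step 4: Under H0, t = rho * sqrt((n-2)/(1-rho^2)) = 1.0000 ~ t(8).
Step 5: Two-sided p-value from the t-distribution with 8 df = 0.346594.
Step 6: alpha = 0.1. fail to reject H0.

rho = 0.3333, p = 0.346594, fail to reject H0 at alpha = 0.1.


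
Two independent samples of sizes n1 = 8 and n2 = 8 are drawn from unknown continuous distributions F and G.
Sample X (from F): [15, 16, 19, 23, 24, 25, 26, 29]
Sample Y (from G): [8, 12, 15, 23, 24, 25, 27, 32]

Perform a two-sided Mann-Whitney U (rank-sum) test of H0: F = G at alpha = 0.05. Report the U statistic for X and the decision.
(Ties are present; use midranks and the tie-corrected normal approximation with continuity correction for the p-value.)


Step 1: Combine and sort all 16 observations; assign midranks.
sorted (value, group): (8,Y), (12,Y), (15,X), (15,Y), (16,X), (19,X), (23,X), (23,Y), (24,X), (24,Y), (25,X), (25,Y), (26,X), (27,Y), (29,X), (32,Y)
ranks: 8->1, 12->2, 15->3.5, 15->3.5, 16->5, 19->6, 23->7.5, 23->7.5, 24->9.5, 24->9.5, 25->11.5, 25->11.5, 26->13, 27->14, 29->15, 32->16
Step 2: Rank sum for X: R1 = 3.5 + 5 + 6 + 7.5 + 9.5 + 11.5 + 13 + 15 = 71.
Step 3: U_X = R1 - n1(n1+1)/2 = 71 - 8*9/2 = 71 - 36 = 35.
       U_Y = n1*n2 - U_X = 64 - 35 = 29.
Step 4: Ties are present, so use the tie-corrected normal approximation (with continuity correction) for the p-value.
Step 5: p-value = 0.792298; compare to alpha = 0.05. fail to reject H0.

U_X = 35, p = 0.792298, fail to reject H0 at alpha = 0.05.


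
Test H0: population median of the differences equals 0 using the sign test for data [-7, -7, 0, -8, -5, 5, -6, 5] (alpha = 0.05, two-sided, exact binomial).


Step 1: Discard zero differences. Original n = 8; n_eff = number of nonzero differences = 7.
Nonzero differences (with sign): -7, -7, -8, -5, +5, -6, +5
Step 2: Count signs: positive = 2, negative = 5.
Step 3: Under H0: P(positive) = 0.5, so the number of positives S ~ Bin(7, 0.5).
Step 4: Two-sided exact p-value = sum of Bin(7,0.5) probabilities at or below the observed probability = 0.453125.
Step 5: alpha = 0.05. fail to reject H0.

n_eff = 7, pos = 2, neg = 5, p = 0.453125, fail to reject H0.


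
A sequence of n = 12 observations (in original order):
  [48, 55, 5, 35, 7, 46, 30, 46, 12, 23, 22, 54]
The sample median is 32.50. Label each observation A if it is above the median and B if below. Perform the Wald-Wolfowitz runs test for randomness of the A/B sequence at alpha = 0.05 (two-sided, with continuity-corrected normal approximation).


Step 1: Compute median = 32.50; label A = above, B = below.
Labels in order: AABABABABBBA  (n_A = 6, n_B = 6)
Step 2: Count runs R = 9.
Step 3: Under H0 (random ordering), E[R] = 2*n_A*n_B/(n_A+n_B) + 1 = 2*6*6/12 + 1 = 7.0000.
        Var[R] = 2*n_A*n_B*(2*n_A*n_B - n_A - n_B) / ((n_A+n_B)^2 * (n_A+n_B-1)) = 4320/1584 = 2.7273.
        SD[R] = 1.6514.
Step 4: Continuity-corrected z = (R - 0.5 - E[R]) / SD[R] = (9 - 0.5 - 7.0000) / 1.6514 = 0.9083.
Step 5: Two-sided p-value via normal approximation = 2*(1 - Phi(|z|)) = 0.363722.
Step 6: alpha = 0.05. fail to reject H0.

R = 9, z = 0.9083, p = 0.363722, fail to reject H0.


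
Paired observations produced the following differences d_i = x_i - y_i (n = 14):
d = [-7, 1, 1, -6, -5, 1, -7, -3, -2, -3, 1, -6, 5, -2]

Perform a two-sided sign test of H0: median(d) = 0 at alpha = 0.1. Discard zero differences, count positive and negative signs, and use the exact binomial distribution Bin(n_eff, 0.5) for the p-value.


Step 1: Discard zero differences. Original n = 14; n_eff = number of nonzero differences = 14.
Nonzero differences (with sign): -7, +1, +1, -6, -5, +1, -7, -3, -2, -3, +1, -6, +5, -2
Step 2: Count signs: positive = 5, negative = 9.
Step 3: Under H0: P(positive) = 0.5, so the number of positives S ~ Bin(14, 0.5).
Step 4: Two-sided exact p-value = sum of Bin(14,0.5) probabilities at or below the observed probability = 0.423950.
Step 5: alpha = 0.1. fail to reject H0.

n_eff = 14, pos = 5, neg = 9, p = 0.423950, fail to reject H0.


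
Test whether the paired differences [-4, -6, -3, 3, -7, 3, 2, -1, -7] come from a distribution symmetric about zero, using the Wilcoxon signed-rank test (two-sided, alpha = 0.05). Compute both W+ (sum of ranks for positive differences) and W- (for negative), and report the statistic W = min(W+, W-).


Step 1: Drop any zero differences (none here) and take |d_i|.
|d| = [4, 6, 3, 3, 7, 3, 2, 1, 7]
Step 2: Midrank |d_i| (ties get averaged ranks).
ranks: |4|->6, |6|->7, |3|->4, |3|->4, |7|->8.5, |3|->4, |2|->2, |1|->1, |7|->8.5
Step 3: Attach original signs; sum ranks with positive sign and with negative sign.
W+ = 4 + 4 + 2 = 10
W- = 6 + 7 + 4 + 8.5 + 1 + 8.5 = 35
(Check: W+ + W- = 45 should equal n(n+1)/2 = 45.)
Step 4: Test statistic W = min(W+, W-) = 10.
Step 5: Ties in |d|, so use the tie-corrected normal approximation.
        E[W] = n(n+1)/4 = 9*10/4 = 22.5.
        Tie groups: |d|=3 (t=3), |d|=7 (t=2); sum(t^3 - t) = 30.
        Var[W] = n(n+1)(2n+1)/24 - sum(t^3-t)/48 = 1710/24 - 30/48 = 70.625.
        z = (W - E[W]) / sqrt(Var[W]) = (10 - 22.5) / 8.4039 = -1.4874.
        Two-sided p = 2*Phi(z) = 0.136906.
Step 6: alpha = 0.05. fail to reject H0.

W+ = 10, W- = 35, W = min = 10, p = 0.136906, fail to reject H0.


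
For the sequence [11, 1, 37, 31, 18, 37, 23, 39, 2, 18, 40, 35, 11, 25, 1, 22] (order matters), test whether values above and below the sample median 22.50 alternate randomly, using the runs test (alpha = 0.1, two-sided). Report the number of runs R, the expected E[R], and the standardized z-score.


Step 1: Compute median = 22.50; label A = above, B = below.
Labels in order: BBAABAAABBAABABB  (n_A = 8, n_B = 8)
Step 2: Count runs R = 9.
Step 3: Under H0 (random ordering), E[R] = 2*n_A*n_B/(n_A+n_B) + 1 = 2*8*8/16 + 1 = 9.0000.
        Var[R] = 2*n_A*n_B*(2*n_A*n_B - n_A - n_B) / ((n_A+n_B)^2 * (n_A+n_B-1)) = 14336/3840 = 3.7333.
        SD[R] = 1.9322.
Step 4: R = E[R], so z = 0 with no continuity correction.
Step 5: Two-sided p-value via normal approximation = 2*(1 - Phi(|z|)) = 1.000000.
Step 6: alpha = 0.1. fail to reject H0.

R = 9, z = 0.0000, p = 1.000000, fail to reject H0.


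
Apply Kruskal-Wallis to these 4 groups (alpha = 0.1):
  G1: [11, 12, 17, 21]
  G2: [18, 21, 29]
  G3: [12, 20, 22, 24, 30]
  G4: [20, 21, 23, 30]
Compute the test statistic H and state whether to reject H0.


Step 1: Combine all N = 16 observations and assign midranks.
sorted (value, group, rank): (11,G1,1), (12,G1,2.5), (12,G3,2.5), (17,G1,4), (18,G2,5), (20,G3,6.5), (20,G4,6.5), (21,G1,9), (21,G2,9), (21,G4,9), (22,G3,11), (23,G4,12), (24,G3,13), (29,G2,14), (30,G3,15.5), (30,G4,15.5)
Step 2: Sum ranks within each group.
R_1 = 16.5 (n_1 = 4)
R_2 = 28 (n_2 = 3)
R_3 = 48.5 (n_3 = 5)
R_4 = 43 (n_4 = 4)
Step 3: H = 12/(N(N+1)) * sum(R_i^2/n_i) - 3(N+1)
     = 12/(16*17) * (16.5^2/4 + 28^2/3 + 48.5^2/5 + 43^2/4) - 3*17
     = 0.044118 * 1262.1 - 51
     = 4.680699.
Step 4: Ties present; correction factor C = 1 - 42/(16^3 - 16) = 0.989706. Corrected H = 4.680699 / 0.989706 = 4.729383.
Step 5: Under H0, H ~ chi^2(3); p-value = 0.192720.
Step 6: alpha = 0.1. fail to reject H0.

H = 4.7294, df = 3, p = 0.192720, fail to reject H0.


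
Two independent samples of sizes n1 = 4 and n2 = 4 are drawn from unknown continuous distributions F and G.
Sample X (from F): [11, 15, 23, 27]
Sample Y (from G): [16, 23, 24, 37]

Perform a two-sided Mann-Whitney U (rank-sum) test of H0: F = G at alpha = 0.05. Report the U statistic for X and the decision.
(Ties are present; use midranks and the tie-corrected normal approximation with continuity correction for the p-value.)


Step 1: Combine and sort all 8 observations; assign midranks.
sorted (value, group): (11,X), (15,X), (16,Y), (23,X), (23,Y), (24,Y), (27,X), (37,Y)
ranks: 11->1, 15->2, 16->3, 23->4.5, 23->4.5, 24->6, 27->7, 37->8
Step 2: Rank sum for X: R1 = 1 + 2 + 4.5 + 7 = 14.5.
Step 3: U_X = R1 - n1(n1+1)/2 = 14.5 - 4*5/2 = 14.5 - 10 = 4.5.
       U_Y = n1*n2 - U_X = 16 - 4.5 = 11.5.
Step 4: Ties are present, so use the tie-corrected normal approximation (with continuity correction) for the p-value.
Step 5: p-value = 0.383630; compare to alpha = 0.05. fail to reject H0.

U_X = 4.5, p = 0.383630, fail to reject H0 at alpha = 0.05.


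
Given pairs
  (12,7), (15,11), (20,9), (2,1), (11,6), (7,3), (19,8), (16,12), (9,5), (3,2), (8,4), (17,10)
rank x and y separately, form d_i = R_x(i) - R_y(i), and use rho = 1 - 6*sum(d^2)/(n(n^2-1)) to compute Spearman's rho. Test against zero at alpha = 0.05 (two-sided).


Step 1: Rank x and y separately (midranks; no ties here).
rank(x): 12->7, 15->8, 20->12, 2->1, 11->6, 7->3, 19->11, 16->9, 9->5, 3->2, 8->4, 17->10
rank(y): 7->7, 11->11, 9->9, 1->1, 6->6, 3->3, 8->8, 12->12, 5->5, 2->2, 4->4, 10->10
Step 2: d_i = R_x(i) - R_y(i); compute d_i^2.
  (7-7)^2=0, (8-11)^2=9, (12-9)^2=9, (1-1)^2=0, (6-6)^2=0, (3-3)^2=0, (11-8)^2=9, (9-12)^2=9, (5-5)^2=0, (2-2)^2=0, (4-4)^2=0, (10-10)^2=0
sum(d^2) = 36.
Step 3: rho = 1 - 6*36 / (12*(12^2 - 1)) = 1 - 216/1716 = 0.874126.
Step 4: Under H0, t = rho * sqrt((n-2)/(1-rho^2)) = 5.6912 ~ t(10).
Step 5: Two-sided p-value from the t-distribution with 10 df = 0.000201.
Step 6: alpha = 0.05. reject H0.

rho = 0.8741, p = 0.000201, reject H0 at alpha = 0.05.


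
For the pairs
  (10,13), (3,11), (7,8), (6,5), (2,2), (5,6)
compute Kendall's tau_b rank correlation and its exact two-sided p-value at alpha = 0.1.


Step 1: Enumerate the 15 unordered pairs (i,j) with i<j and classify each by sign(x_j-x_i) * sign(y_j-y_i).
  (1,2):dx=-7,dy=-2->C; (1,3):dx=-3,dy=-5->C; (1,4):dx=-4,dy=-8->C; (1,5):dx=-8,dy=-11->C
  (1,6):dx=-5,dy=-7->C; (2,3):dx=+4,dy=-3->D; (2,4):dx=+3,dy=-6->D; (2,5):dx=-1,dy=-9->C
  (2,6):dx=+2,dy=-5->D; (3,4):dx=-1,dy=-3->C; (3,5):dx=-5,dy=-6->C; (3,6):dx=-2,dy=-2->C
  (4,5):dx=-4,dy=-3->C; (4,6):dx=-1,dy=+1->D; (5,6):dx=+3,dy=+4->C
Step 2: C = 11, D = 4, total pairs = 15.
Step 3: tau = (C - D)/(n(n-1)/2) = (11 - 4)/15 = 0.466667.
Step 4: Exact two-sided p-value (enumerate n! = 720 permutations of y under H0): p = 0.272222.
Step 5: alpha = 0.1. fail to reject H0.

tau_b = 0.4667 (C=11, D=4), p = 0.272222, fail to reject H0.


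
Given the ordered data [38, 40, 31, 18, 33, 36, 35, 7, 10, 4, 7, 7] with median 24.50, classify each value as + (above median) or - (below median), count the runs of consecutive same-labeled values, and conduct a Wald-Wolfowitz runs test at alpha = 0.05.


Step 1: Compute median = 24.50; label A = above, B = below.
Labels in order: AAABAAABBBBB  (n_A = 6, n_B = 6)
Step 2: Count runs R = 4.
Step 3: Under H0 (random ordering), E[R] = 2*n_A*n_B/(n_A+n_B) + 1 = 2*6*6/12 + 1 = 7.0000.
        Var[R] = 2*n_A*n_B*(2*n_A*n_B - n_A - n_B) / ((n_A+n_B)^2 * (n_A+n_B-1)) = 4320/1584 = 2.7273.
        SD[R] = 1.6514.
Step 4: Continuity-corrected z = (R + 0.5 - E[R]) / SD[R] = (4 + 0.5 - 7.0000) / 1.6514 = -1.5138.
Step 5: Two-sided p-value via normal approximation = 2*(1 - Phi(|z|)) = 0.130070.
Step 6: alpha = 0.05. fail to reject H0.

R = 4, z = -1.5138, p = 0.130070, fail to reject H0.


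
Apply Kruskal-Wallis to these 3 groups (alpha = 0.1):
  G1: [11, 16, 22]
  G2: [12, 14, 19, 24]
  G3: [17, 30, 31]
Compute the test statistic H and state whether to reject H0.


Step 1: Combine all N = 10 observations and assign midranks.
sorted (value, group, rank): (11,G1,1), (12,G2,2), (14,G2,3), (16,G1,4), (17,G3,5), (19,G2,6), (22,G1,7), (24,G2,8), (30,G3,9), (31,G3,10)
Step 2: Sum ranks within each group.
R_1 = 12 (n_1 = 3)
R_2 = 19 (n_2 = 4)
R_3 = 24 (n_3 = 3)
Step 3: H = 12/(N(N+1)) * sum(R_i^2/n_i) - 3(N+1)
     = 12/(10*11) * (12^2/3 + 19^2/4 + 24^2/3) - 3*11
     = 0.109091 * 330.25 - 33
     = 3.027273.
Step 4: No ties, so H is used without correction.
Step 5: Under H0, H ~ chi^2(2); p-value = 0.220108.
Step 6: alpha = 0.1. fail to reject H0.

H = 3.0273, df = 2, p = 0.220108, fail to reject H0.


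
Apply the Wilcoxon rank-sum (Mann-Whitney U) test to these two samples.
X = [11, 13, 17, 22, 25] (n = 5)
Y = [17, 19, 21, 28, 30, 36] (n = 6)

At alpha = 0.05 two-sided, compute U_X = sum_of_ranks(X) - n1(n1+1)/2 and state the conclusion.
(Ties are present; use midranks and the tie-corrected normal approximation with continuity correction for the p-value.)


Step 1: Combine and sort all 11 observations; assign midranks.
sorted (value, group): (11,X), (13,X), (17,X), (17,Y), (19,Y), (21,Y), (22,X), (25,X), (28,Y), (30,Y), (36,Y)
ranks: 11->1, 13->2, 17->3.5, 17->3.5, 19->5, 21->6, 22->7, 25->8, 28->9, 30->10, 36->11
Step 2: Rank sum for X: R1 = 1 + 2 + 3.5 + 7 + 8 = 21.5.
Step 3: U_X = R1 - n1(n1+1)/2 = 21.5 - 5*6/2 = 21.5 - 15 = 6.5.
       U_Y = n1*n2 - U_X = 30 - 6.5 = 23.5.
Step 4: Ties are present, so use the tie-corrected normal approximation (with continuity correction) for the p-value.
Step 5: p-value = 0.143215; compare to alpha = 0.05. fail to reject H0.

U_X = 6.5, p = 0.143215, fail to reject H0 at alpha = 0.05.


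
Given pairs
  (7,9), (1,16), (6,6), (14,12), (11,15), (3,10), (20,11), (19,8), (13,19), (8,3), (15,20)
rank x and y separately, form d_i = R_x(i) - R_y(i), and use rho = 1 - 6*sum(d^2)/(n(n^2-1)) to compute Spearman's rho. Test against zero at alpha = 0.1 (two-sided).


Step 1: Rank x and y separately (midranks; no ties here).
rank(x): 7->4, 1->1, 6->3, 14->8, 11->6, 3->2, 20->11, 19->10, 13->7, 8->5, 15->9
rank(y): 9->4, 16->9, 6->2, 12->7, 15->8, 10->5, 11->6, 8->3, 19->10, 3->1, 20->11
Step 2: d_i = R_x(i) - R_y(i); compute d_i^2.
  (4-4)^2=0, (1-9)^2=64, (3-2)^2=1, (8-7)^2=1, (6-8)^2=4, (2-5)^2=9, (11-6)^2=25, (10-3)^2=49, (7-10)^2=9, (5-1)^2=16, (9-11)^2=4
sum(d^2) = 182.
Step 3: rho = 1 - 6*182 / (11*(11^2 - 1)) = 1 - 1092/1320 = 0.172727.
Step 4: Under H0, t = rho * sqrt((n-2)/(1-rho^2)) = 0.5261 ~ t(9).
Step 5: Two-sided p-value from the t-distribution with 9 df = 0.611542.
Step 6: alpha = 0.1. fail to reject H0.

rho = 0.1727, p = 0.611542, fail to reject H0 at alpha = 0.1.


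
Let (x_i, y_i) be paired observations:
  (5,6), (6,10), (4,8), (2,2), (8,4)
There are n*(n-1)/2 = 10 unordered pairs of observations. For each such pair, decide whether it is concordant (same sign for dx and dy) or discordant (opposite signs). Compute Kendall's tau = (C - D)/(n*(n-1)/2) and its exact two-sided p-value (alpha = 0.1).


Step 1: Enumerate the 10 unordered pairs (i,j) with i<j and classify each by sign(x_j-x_i) * sign(y_j-y_i).
  (1,2):dx=+1,dy=+4->C; (1,3):dx=-1,dy=+2->D; (1,4):dx=-3,dy=-4->C; (1,5):dx=+3,dy=-2->D
  (2,3):dx=-2,dy=-2->C; (2,4):dx=-4,dy=-8->C; (2,5):dx=+2,dy=-6->D; (3,4):dx=-2,dy=-6->C
  (3,5):dx=+4,dy=-4->D; (4,5):dx=+6,dy=+2->C
Step 2: C = 6, D = 4, total pairs = 10.
Step 3: tau = (C - D)/(n(n-1)/2) = (6 - 4)/10 = 0.200000.
Step 4: Exact two-sided p-value (enumerate n! = 120 permutations of y under H0): p = 0.816667.
Step 5: alpha = 0.1. fail to reject H0.

tau_b = 0.2000 (C=6, D=4), p = 0.816667, fail to reject H0.


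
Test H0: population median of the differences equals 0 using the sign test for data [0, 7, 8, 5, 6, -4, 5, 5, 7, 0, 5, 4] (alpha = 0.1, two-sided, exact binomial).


Step 1: Discard zero differences. Original n = 12; n_eff = number of nonzero differences = 10.
Nonzero differences (with sign): +7, +8, +5, +6, -4, +5, +5, +7, +5, +4
Step 2: Count signs: positive = 9, negative = 1.
Step 3: Under H0: P(positive) = 0.5, so the number of positives S ~ Bin(10, 0.5).
Step 4: Two-sided exact p-value = sum of Bin(10,0.5) probabilities at or below the observed probability = 0.021484.
Step 5: alpha = 0.1. reject H0.

n_eff = 10, pos = 9, neg = 1, p = 0.021484, reject H0.


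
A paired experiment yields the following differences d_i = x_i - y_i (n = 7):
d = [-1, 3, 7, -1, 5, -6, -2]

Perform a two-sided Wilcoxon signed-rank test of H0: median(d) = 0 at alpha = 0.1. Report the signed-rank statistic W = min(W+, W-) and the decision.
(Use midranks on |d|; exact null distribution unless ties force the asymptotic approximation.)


Step 1: Drop any zero differences (none here) and take |d_i|.
|d| = [1, 3, 7, 1, 5, 6, 2]
Step 2: Midrank |d_i| (ties get averaged ranks).
ranks: |1|->1.5, |3|->4, |7|->7, |1|->1.5, |5|->5, |6|->6, |2|->3
Step 3: Attach original signs; sum ranks with positive sign and with negative sign.
W+ = 4 + 7 + 5 = 16
W- = 1.5 + 1.5 + 6 + 3 = 12
(Check: W+ + W- = 28 should equal n(n+1)/2 = 28.)
Step 4: Test statistic W = min(W+, W-) = 12.
Step 5: Ties in |d|, so use the tie-corrected normal approximation.
        E[W] = n(n+1)/4 = 7*8/4 = 14.
        Tie groups: |d|=1 (t=2); sum(t^3 - t) = 6.
        Var[W] = n(n+1)(2n+1)/24 - sum(t^3-t)/48 = 840/24 - 6/48 = 34.875.
        z = (W - E[W]) / sqrt(Var[W]) = (12 - 14) / 5.9055 = -0.3387.
        Two-sided p = 2*Phi(z) = 0.734861.
Step 6: alpha = 0.1. fail to reject H0.

W+ = 16, W- = 12, W = min = 12, p = 0.734861, fail to reject H0.


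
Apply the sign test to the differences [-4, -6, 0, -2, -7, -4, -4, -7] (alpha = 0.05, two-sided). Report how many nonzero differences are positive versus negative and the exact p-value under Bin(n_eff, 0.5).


Step 1: Discard zero differences. Original n = 8; n_eff = number of nonzero differences = 7.
Nonzero differences (with sign): -4, -6, -2, -7, -4, -4, -7
Step 2: Count signs: positive = 0, negative = 7.
Step 3: Under H0: P(positive) = 0.5, so the number of positives S ~ Bin(7, 0.5).
Step 4: Two-sided exact p-value = sum of Bin(7,0.5) probabilities at or below the observed probability = 0.015625.
Step 5: alpha = 0.05. reject H0.

n_eff = 7, pos = 0, neg = 7, p = 0.015625, reject H0.


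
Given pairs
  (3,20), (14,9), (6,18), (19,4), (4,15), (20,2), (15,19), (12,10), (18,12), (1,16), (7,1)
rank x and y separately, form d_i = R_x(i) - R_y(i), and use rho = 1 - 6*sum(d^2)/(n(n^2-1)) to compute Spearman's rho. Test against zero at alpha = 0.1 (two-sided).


Step 1: Rank x and y separately (midranks; no ties here).
rank(x): 3->2, 14->7, 6->4, 19->10, 4->3, 20->11, 15->8, 12->6, 18->9, 1->1, 7->5
rank(y): 20->11, 9->4, 18->9, 4->3, 15->7, 2->2, 19->10, 10->5, 12->6, 16->8, 1->1
Step 2: d_i = R_x(i) - R_y(i); compute d_i^2.
  (2-11)^2=81, (7-4)^2=9, (4-9)^2=25, (10-3)^2=49, (3-7)^2=16, (11-2)^2=81, (8-10)^2=4, (6-5)^2=1, (9-6)^2=9, (1-8)^2=49, (5-1)^2=16
sum(d^2) = 340.
Step 3: rho = 1 - 6*340 / (11*(11^2 - 1)) = 1 - 2040/1320 = -0.545455.
Step 4: Under H0, t = rho * sqrt((n-2)/(1-rho^2)) = -1.9524 ~ t(9).
Step 5: Two-sided p-value from the t-distribution with 9 df = 0.082651.
Step 6: alpha = 0.1. reject H0.

rho = -0.5455, p = 0.082651, reject H0 at alpha = 0.1.


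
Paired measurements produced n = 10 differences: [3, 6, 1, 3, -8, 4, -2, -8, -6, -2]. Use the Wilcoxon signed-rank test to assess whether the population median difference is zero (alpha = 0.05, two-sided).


Step 1: Drop any zero differences (none here) and take |d_i|.
|d| = [3, 6, 1, 3, 8, 4, 2, 8, 6, 2]
Step 2: Midrank |d_i| (ties get averaged ranks).
ranks: |3|->4.5, |6|->7.5, |1|->1, |3|->4.5, |8|->9.5, |4|->6, |2|->2.5, |8|->9.5, |6|->7.5, |2|->2.5
Step 3: Attach original signs; sum ranks with positive sign and with negative sign.
W+ = 4.5 + 7.5 + 1 + 4.5 + 6 = 23.5
W- = 9.5 + 2.5 + 9.5 + 7.5 + 2.5 = 31.5
(Check: W+ + W- = 55 should equal n(n+1)/2 = 55.)
Step 4: Test statistic W = min(W+, W-) = 23.5.
Step 5: Ties in |d|, so use the tie-corrected normal approximation.
        E[W] = n(n+1)/4 = 10*11/4 = 27.5.
        Tie groups: |d|=2 (t=2), |d|=3 (t=2), |d|=6 (t=2), |d|=8 (t=2); sum(t^3 - t) = 24.
        Var[W] = n(n+1)(2n+1)/24 - sum(t^3-t)/48 = 2310/24 - 24/48 = 95.75.
        z = (W - E[W]) / sqrt(Var[W]) = (23.5 - 27.5) / 9.7852 = -0.4088.
        Two-sided p = 2*Phi(z) = 0.682700.
Step 6: alpha = 0.05. fail to reject H0.

W+ = 23.5, W- = 31.5, W = min = 23.5, p = 0.682700, fail to reject H0.


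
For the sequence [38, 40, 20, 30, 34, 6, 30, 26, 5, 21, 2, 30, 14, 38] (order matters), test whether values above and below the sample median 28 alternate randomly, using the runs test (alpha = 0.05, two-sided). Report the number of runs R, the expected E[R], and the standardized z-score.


Step 1: Compute median = 28; label A = above, B = below.
Labels in order: AABAABABBBBABA  (n_A = 7, n_B = 7)
Step 2: Count runs R = 9.
Step 3: Under H0 (random ordering), E[R] = 2*n_A*n_B/(n_A+n_B) + 1 = 2*7*7/14 + 1 = 8.0000.
        Var[R] = 2*n_A*n_B*(2*n_A*n_B - n_A - n_B) / ((n_A+n_B)^2 * (n_A+n_B-1)) = 8232/2548 = 3.2308.
        SD[R] = 1.7974.
Step 4: Continuity-corrected z = (R - 0.5 - E[R]) / SD[R] = (9 - 0.5 - 8.0000) / 1.7974 = 0.2782.
Step 5: Two-sided p-value via normal approximation = 2*(1 - Phi(|z|)) = 0.780879.
Step 6: alpha = 0.05. fail to reject H0.

R = 9, z = 0.2782, p = 0.780879, fail to reject H0.


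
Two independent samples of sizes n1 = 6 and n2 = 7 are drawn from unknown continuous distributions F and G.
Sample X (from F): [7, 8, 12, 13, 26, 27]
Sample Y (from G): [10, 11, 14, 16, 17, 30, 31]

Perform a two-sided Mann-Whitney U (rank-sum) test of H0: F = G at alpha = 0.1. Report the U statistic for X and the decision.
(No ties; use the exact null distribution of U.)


Step 1: Combine and sort all 13 observations; assign midranks.
sorted (value, group): (7,X), (8,X), (10,Y), (11,Y), (12,X), (13,X), (14,Y), (16,Y), (17,Y), (26,X), (27,X), (30,Y), (31,Y)
ranks: 7->1, 8->2, 10->3, 11->4, 12->5, 13->6, 14->7, 16->8, 17->9, 26->10, 27->11, 30->12, 31->13
Step 2: Rank sum for X: R1 = 1 + 2 + 5 + 6 + 10 + 11 = 35.
Step 3: U_X = R1 - n1(n1+1)/2 = 35 - 6*7/2 = 35 - 21 = 14.
       U_Y = n1*n2 - U_X = 42 - 14 = 28.
Step 4: No ties, so the exact null distribution of U (based on enumerating the C(13,6) = 1716 equally likely rank assignments) gives the two-sided p-value.
Step 5: p-value = 0.365967; compare to alpha = 0.1. fail to reject H0.

U_X = 14, p = 0.365967, fail to reject H0 at alpha = 0.1.


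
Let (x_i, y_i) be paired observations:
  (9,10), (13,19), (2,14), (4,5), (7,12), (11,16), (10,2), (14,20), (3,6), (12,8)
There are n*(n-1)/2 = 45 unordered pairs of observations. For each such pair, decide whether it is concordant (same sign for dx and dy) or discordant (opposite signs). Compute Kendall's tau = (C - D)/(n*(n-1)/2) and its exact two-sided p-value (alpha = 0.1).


Step 1: Enumerate the 45 unordered pairs (i,j) with i<j and classify each by sign(x_j-x_i) * sign(y_j-y_i).
  (1,2):dx=+4,dy=+9->C; (1,3):dx=-7,dy=+4->D; (1,4):dx=-5,dy=-5->C; (1,5):dx=-2,dy=+2->D
  (1,6):dx=+2,dy=+6->C; (1,7):dx=+1,dy=-8->D; (1,8):dx=+5,dy=+10->C; (1,9):dx=-6,dy=-4->C
  (1,10):dx=+3,dy=-2->D; (2,3):dx=-11,dy=-5->C; (2,4):dx=-9,dy=-14->C; (2,5):dx=-6,dy=-7->C
  (2,6):dx=-2,dy=-3->C; (2,7):dx=-3,dy=-17->C; (2,8):dx=+1,dy=+1->C; (2,9):dx=-10,dy=-13->C
  (2,10):dx=-1,dy=-11->C; (3,4):dx=+2,dy=-9->D; (3,5):dx=+5,dy=-2->D; (3,6):dx=+9,dy=+2->C
  (3,7):dx=+8,dy=-12->D; (3,8):dx=+12,dy=+6->C; (3,9):dx=+1,dy=-8->D; (3,10):dx=+10,dy=-6->D
  (4,5):dx=+3,dy=+7->C; (4,6):dx=+7,dy=+11->C; (4,7):dx=+6,dy=-3->D; (4,8):dx=+10,dy=+15->C
  (4,9):dx=-1,dy=+1->D; (4,10):dx=+8,dy=+3->C; (5,6):dx=+4,dy=+4->C; (5,7):dx=+3,dy=-10->D
  (5,8):dx=+7,dy=+8->C; (5,9):dx=-4,dy=-6->C; (5,10):dx=+5,dy=-4->D; (6,7):dx=-1,dy=-14->C
  (6,8):dx=+3,dy=+4->C; (6,9):dx=-8,dy=-10->C; (6,10):dx=+1,dy=-8->D; (7,8):dx=+4,dy=+18->C
  (7,9):dx=-7,dy=+4->D; (7,10):dx=+2,dy=+6->C; (8,9):dx=-11,dy=-14->C; (8,10):dx=-2,dy=-12->C
  (9,10):dx=+9,dy=+2->C
Step 2: C = 30, D = 15, total pairs = 45.
Step 3: tau = (C - D)/(n(n-1)/2) = (30 - 15)/45 = 0.333333.
Step 4: Exact two-sided p-value (enumerate n! = 3628800 permutations of y under H0): p = 0.216373.
Step 5: alpha = 0.1. fail to reject H0.

tau_b = 0.3333 (C=30, D=15), p = 0.216373, fail to reject H0.
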